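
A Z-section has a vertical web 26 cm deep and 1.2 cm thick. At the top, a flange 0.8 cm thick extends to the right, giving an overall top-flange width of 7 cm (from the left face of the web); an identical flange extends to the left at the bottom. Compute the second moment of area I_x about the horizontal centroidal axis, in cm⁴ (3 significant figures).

Decompose the section into non-overlapping parts with the origin at the bottom-left of its bounding rectangle.
Web: 1.2 × 26, A = 31.2 cm², y = 13 cm, Ī = 1757.6 cm⁴.
Top flange (beyond web): 5.8 × 0.8, A = 4.64 cm², y = 25.6 cm, Ī = 0.24747 cm⁴.
Bottom flange (beyond web): 5.8 × 0.8, A = 4.64 cm², y = 0.4 cm, Ī = 0.24747 cm⁴.
Centroid: ȳ = ΣA·y / ΣA = 13 cm.
Transfer each piece to the horizontal centroidal axis using Ī + A·d² with d = y − 13:
  web: d = 0 cm → contributes +1757.6 cm⁴
  top flange (beyond web): d = 12.6 cm → contributes +736.89 cm⁴
  bottom flange (beyond web): d = -12.6 cm → contributes +736.89 cm⁴
Total I = 3231.4 cm⁴.

I_x ≈ 3230 cm⁴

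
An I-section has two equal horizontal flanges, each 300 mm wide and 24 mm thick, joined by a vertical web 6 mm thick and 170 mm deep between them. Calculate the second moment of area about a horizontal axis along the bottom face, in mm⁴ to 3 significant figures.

I_base ≈ 3.22 × 10⁸ mm⁴

Split into non-overlapping primitives; take the origin at the lower-left of the bounding box.
Bottom flange: 300 × 24, A = 7 200 mm², y = 12 mm, Ī = 345 600 mm⁴.
Web: 6 × 170, A = 1 020 mm², y = 109 mm, Ī = 2 456 500 mm⁴.
Top flange: 300 × 24, A = 7 200 mm², y = 206 mm, Ī = 345 600 mm⁴.
Transfer each piece to the base of the section using Ī + A·d² with d = y − 0:
  bottom flange: d = 12 mm → contributes +1 382 400 mm⁴
  web: d = 109 mm → contributes +14 575 120 mm⁴
  top flange: d = 206 mm → contributes +305 884 800 mm⁴
Total I = 321 842 320 mm⁴.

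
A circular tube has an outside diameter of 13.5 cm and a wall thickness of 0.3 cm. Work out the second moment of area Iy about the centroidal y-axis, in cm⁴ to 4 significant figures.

Iy ≈ 271.1 cm⁴

Split into non-overlapping primitives; take the origin at the lower-left of the bounding box.
Outer circle: ⌀13.5, A = 143.139 cm², x = 6.75 cm, Ī = 1630.44 cm⁴.
Bore (subtracted): ⌀12.9, A = 130.698 cm², x = 6.75 cm, Ī = 1359.34 cm⁴.
By symmetry the centroid is at mid-width, x̄ = 6.75 cm.
All pieces are centred on the centroidal y-axis, so I = ΣĪ (holes subtracted) = 271.099 cm⁴.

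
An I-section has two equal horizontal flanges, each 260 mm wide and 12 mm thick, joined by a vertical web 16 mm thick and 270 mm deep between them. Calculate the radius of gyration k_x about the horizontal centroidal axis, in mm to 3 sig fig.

k_x ≈ 119 mm

Split into non-overlapping primitives; take the origin at the lower-left of the bounding box.
Bottom flange: 260 × 12, A = 3 120 mm², y = 6 mm, Ī = 37 440 mm⁴.
Web: 16 × 270, A = 4 320 mm², y = 147 mm, Ī = 26 244 000 mm⁴.
Top flange: 260 × 12, A = 3 120 mm², y = 288 mm, Ī = 37 440 mm⁴.
By symmetry the centroid is at mid-height, ȳ = 147 mm.
Transfer each piece to the horizontal centroidal axis using Ī + A·d² with d = y − 147:
  bottom flange: d = -141 mm → contributes +62 066 160 mm⁴
  web: d = 0 mm → contributes +26 244 000 mm⁴
  top flange: d = 141 mm → contributes +62 066 160 mm⁴
Total I = 150 376 320 mm⁴.
Radius of gyration: k = √(I/A) = √(150 376 320 / 10 560) = 119.33 mm.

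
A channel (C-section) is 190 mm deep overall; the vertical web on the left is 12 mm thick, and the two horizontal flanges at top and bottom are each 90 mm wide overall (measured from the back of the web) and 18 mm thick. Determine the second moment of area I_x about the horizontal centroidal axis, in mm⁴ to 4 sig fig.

Decompose the section into non-overlapping parts with the origin at the bottom-left of its bounding rectangle.
Web: 12 × 190, A = 2 280 mm², y = 95 mm, Ī = 6 859 000 mm⁴.
Top flange (beyond web): 78 × 18, A = 1 404 mm², y = 181 mm, Ī = 37 908 mm⁴.
Bottom flange (beyond web): 78 × 18, A = 1 404 mm², y = 9 mm, Ī = 37 908 mm⁴.
By symmetry the centroid is at mid-height, ȳ = 95 mm.
Transfer each piece to the horizontal centroidal axis using Ī + A·d² with d = y − 95:
  web: d = 0 mm → contributes +6 859 000 mm⁴
  top flange (beyond web): d = 86 mm → contributes +10 421 892 mm⁴
  bottom flange (beyond web): d = -86 mm → contributes +10 421 892 mm⁴
Total I = 27 702 784 mm⁴.

I_x ≈ 2.770 × 10⁷ mm⁴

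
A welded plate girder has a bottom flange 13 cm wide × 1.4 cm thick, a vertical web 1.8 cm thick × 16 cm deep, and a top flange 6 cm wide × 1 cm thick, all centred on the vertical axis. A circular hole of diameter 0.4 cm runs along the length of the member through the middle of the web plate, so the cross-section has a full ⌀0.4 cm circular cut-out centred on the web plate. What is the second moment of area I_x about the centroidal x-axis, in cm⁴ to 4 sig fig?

I_x ≈ 2211 cm⁴

Break the section into simple shapes (no overlaps), measuring from the bottom-left corner of the bounding box.
Bottom plate: 13 × 1.4, A = 18.2 cm², y = 0.7 cm, Ī = 2.97267 cm⁴.
Web plate: 1.8 × 16, A = 28.8 cm², y = 9.4 cm, Ī = 614.4 cm⁴.
Top plate: 6 × 1, A = 6 cm², y = 17.9 cm, Ī = 0.5 cm⁴.
Hole (subtracted): ⌀0.4, A = 0.125664 cm², y = 9.4 cm, Ī = 0.00125664 cm⁴.
Centroid: ȳ = ΣA·y / ΣA = 7.3699 cm.
Transfer each piece to the centroidal x-axis using Ī + A·d² with d = y − 7.3699:
  bottom plate: d = -6.6699 cm → contributes +812.647 cm⁴
  web plate: d = 2.0301 cm → contributes +733.093 cm⁴
  top plate: d = 10.5301 cm → contributes +665.798 cm⁴
  hole: d = 2.0301 cm → contributes −0.519153 cm⁴
Total I = 2211.02 cm⁴.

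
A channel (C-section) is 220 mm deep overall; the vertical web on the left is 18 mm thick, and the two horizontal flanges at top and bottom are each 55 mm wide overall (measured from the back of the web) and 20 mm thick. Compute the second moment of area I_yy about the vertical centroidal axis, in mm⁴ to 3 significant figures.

Break the section into simple shapes (no overlaps), measuring from the bottom-left corner of the bounding box.
Web: 18 × 220, A = 3 960 mm², x = 9 mm, Ī = 106 920 mm⁴.
Top flange (beyond web): 37 × 20, A = 740 mm², x = 36.5 mm, Ī = 84 422 mm⁴.
Bottom flange (beyond web): 37 × 20, A = 740 mm², x = 36.5 mm, Ī = 84 422 mm⁴.
Centroid: x̄ = ΣA·x / ΣA = 16.482 mm.
Transfer each piece to the vertical centroidal axis using Ī + A·d² with d = x − 16.482:
  web: d = -7.4816 mm → contributes +328 579 mm⁴
  top flange (beyond web): d = 20.018 mm → contributes +380 966 mm⁴
  bottom flange (beyond web): d = 20.018 mm → contributes +380 966 mm⁴
Total I = 1 090 511 mm⁴.

I_yy ≈ 1.09 × 10⁶ mm⁴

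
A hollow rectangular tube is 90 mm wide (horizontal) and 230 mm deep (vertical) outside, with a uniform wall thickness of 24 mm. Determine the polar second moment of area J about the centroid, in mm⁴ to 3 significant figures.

Split into non-overlapping primitives; take the origin at the lower-left of the bounding box.
Outer rectangle: 90 × 230, A = 20 700 mm², y = 115 mm, Ī = 91 252 500 mm⁴.
Inner void (subtracted): 42 × 182, A = 7 644 mm², y = 115 mm, Ī = 21 099 988 mm⁴.
By symmetry the centroid is at mid-height, ȳ = 115 mm.
All pieces are centred on the centroidal x-axis, so I = ΣĪ (holes subtracted) = 70 152 512 mm⁴.
Repeating about the centroidal y-axis gives I_y = 12 848 832 mm⁴.
Polar second moment: J = I_x + I_y = 83 001 344 mm⁴.

J ≈ 8.30 × 10⁷ mm⁴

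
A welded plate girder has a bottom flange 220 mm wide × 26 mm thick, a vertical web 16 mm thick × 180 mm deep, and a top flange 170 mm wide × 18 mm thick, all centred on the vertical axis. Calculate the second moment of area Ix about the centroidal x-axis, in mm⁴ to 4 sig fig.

Ix ≈ 9.183 × 10⁷ mm⁴

Break the section into simple shapes (no overlaps), measuring from the bottom-left corner of the bounding box.
Bottom plate: 220 × 26, A = 5 720 mm², y = 13 mm, Ī = 322 227 mm⁴.
Web plate: 16 × 180, A = 2 880 mm², y = 116 mm, Ī = 7 776 000 mm⁴.
Top plate: 170 × 18, A = 3 060 mm², y = 215 mm, Ī = 82 620 mm⁴.
Centroid: ȳ = ΣA·y / ΣA = 91.4528 mm.
Transfer each piece to the centroidal x-axis using Ī + A·d² with d = y − 91.4528:
  bottom plate: d = -78.4528 mm → contributes +35 527 949 mm⁴
  web plate: d = 24.5472 mm → contributes +9 511 383 mm⁴
  top plate: d = 123.547 mm → contributes +46 790 164 mm⁴
Total I = 91 829 496 mm⁴.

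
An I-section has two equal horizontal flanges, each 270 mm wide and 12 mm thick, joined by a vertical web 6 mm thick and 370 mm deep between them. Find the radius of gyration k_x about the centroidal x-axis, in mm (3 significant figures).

Decompose the section into non-overlapping parts with the origin at the bottom-left of its bounding rectangle.
Bottom flange: 270 × 12, A = 3 240 mm², y = 6 mm, Ī = 38 880 mm⁴.
Web: 6 × 370, A = 2 220 mm², y = 197 mm, Ī = 25 326 500 mm⁴.
Top flange: 270 × 12, A = 3 240 mm², y = 388 mm, Ī = 38 880 mm⁴.
By symmetry the centroid is at mid-height, ȳ = 197 mm.
Transfer each piece to the centroidal x-axis using Ī + A·d² with d = y − 197:
  bottom flange: d = -191 mm → contributes +118 237 320 mm⁴
  web: d = 0 mm → contributes +25 326 500 mm⁴
  top flange: d = 191 mm → contributes +118 237 320 mm⁴
Total I = 261 801 140 mm⁴.
Radius of gyration: k = √(I/A) = √(261 801 140 / 8 700) = 173.47 mm.

k_x ≈ 173 mm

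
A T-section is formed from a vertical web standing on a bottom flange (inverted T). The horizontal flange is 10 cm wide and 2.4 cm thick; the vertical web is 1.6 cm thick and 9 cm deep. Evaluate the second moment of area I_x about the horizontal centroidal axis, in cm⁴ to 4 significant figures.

Treat the section as a set of non-overlapping primitives; coordinates are from the bounding-box lower-left.
Flange: 10 × 2.4, A = 24 cm², y = 1.2 cm, Ī = 11.52 cm⁴.
Web: 1.6 × 9, A = 14.4 cm², y = 6.9 cm, Ī = 97.2 cm⁴.
Centroid: ȳ = ΣA·y / ΣA = 3.3375 cm.
Transfer each piece to the horizontal centroidal axis using Ī + A·d² with d = y − 3.3375:
  flange: d = -2.1375 cm → contributes +121.174 cm⁴
  web: d = 3.5625 cm → contributes +279.956 cm⁴
Total I = 401.13 cm⁴.

I_x ≈ 401.1 cm⁴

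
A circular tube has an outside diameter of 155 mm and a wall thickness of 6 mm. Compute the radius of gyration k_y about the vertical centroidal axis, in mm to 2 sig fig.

k_y ≈ 53 mm

Break the section into simple shapes (no overlaps), measuring from the bottom-left corner of the bounding box.
Outer circle: ⌀155, A = 18 869 mm², x = 77.5 mm, Ī = 28 333 269 mm⁴.
Bore (subtracted): ⌀143, A = 16 061 mm², x = 77.5 mm, Ī = 20 526 460 mm⁴.
By symmetry the centroid is at mid-width, x̄ = 77.5 mm.
All pieces are centred on the vertical centroidal axis, so I = ΣĪ (holes subtracted) = 7 806 810 mm⁴.
Radius of gyration: k = √(I/A) = √(7 806 810 / 2 809) = 52.72 mm.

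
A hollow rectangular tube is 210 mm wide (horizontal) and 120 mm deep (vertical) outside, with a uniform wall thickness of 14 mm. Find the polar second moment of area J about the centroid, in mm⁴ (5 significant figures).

J ≈ 6.4821 × 10⁷ mm⁴

Decompose the section into non-overlapping parts with the origin at the bottom-left of its bounding rectangle.
Outer rectangle: 210 × 120, A = 25 200 mm², y = 60 mm, Ī = 30 240 000 mm⁴.
Inner void (subtracted): 182 × 92, A = 16 744 mm², y = 60 mm, Ī = 11 810 101 mm⁴.
By symmetry the centroid is at mid-height, ȳ = 60 mm.
All pieces are centred on the centroidal x-axis, so I = ΣĪ (holes subtracted) = 18 429 899 mm⁴.
Repeating about the centroidal y-axis gives I_y = 46 390 979 mm⁴.
Polar second moment: J = I_x + I_y = 64 820 877 mm⁴.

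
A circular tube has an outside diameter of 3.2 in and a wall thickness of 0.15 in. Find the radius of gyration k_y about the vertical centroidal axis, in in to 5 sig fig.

Break the section into simple shapes (no overlaps), measuring from the bottom-left corner of the bounding box.
Outer circle: ⌀3.2, A = 8.042477 in², x = 1.6 in, Ī = 5.147185 in⁴.
Bore (subtracted): ⌀2.9, A = 6.605199 in², x = 1.6 in, Ī = 3.471857 in⁴.
By symmetry the centroid is at mid-width, x̄ = 1.6 in.
All pieces are centred on the vertical centroidal axis, so I = ΣĪ (holes subtracted) = 1.675328 in⁴.
Radius of gyration: k = √(I/A) = √(1.675328 / 1.437279) = 1.079641 in.

k_y ≈ 1.0796 in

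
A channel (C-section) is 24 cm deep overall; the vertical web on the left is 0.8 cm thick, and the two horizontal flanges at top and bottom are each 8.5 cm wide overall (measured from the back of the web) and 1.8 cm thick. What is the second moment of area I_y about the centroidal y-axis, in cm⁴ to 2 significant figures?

Treat the section as a set of non-overlapping primitives; coordinates are from the bounding-box lower-left.
Web: 0.8 × 24, A = 19.2 cm², x = 0.4 cm, Ī = 1.024 cm⁴.
Top flange (beyond web): 7.7 × 1.8, A = 13.86 cm², x = 4.65 cm, Ī = 68.48 cm⁴.
Bottom flange (beyond web): 7.7 × 1.8, A = 13.86 cm², x = 4.65 cm, Ī = 68.48 cm⁴.
Centroid: x̄ = ΣA·x / ΣA = 2.911 cm.
Transfer each piece to the centroidal y-axis using Ī + A·d² with d = x − 2.911:
  web: d = -2.511 cm → contributes +122.1 cm⁴
  top flange (beyond web): d = 1.739 cm → contributes +110.4 cm⁴
  bottom flange (beyond web): d = 1.739 cm → contributes +110.4 cm⁴
Total I = 342.9 cm⁴.

I_y ≈ 340 cm⁴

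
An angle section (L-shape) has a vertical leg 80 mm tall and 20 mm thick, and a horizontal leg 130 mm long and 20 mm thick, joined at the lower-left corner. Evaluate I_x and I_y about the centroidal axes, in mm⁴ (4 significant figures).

Treat the section as a set of non-overlapping primitives; coordinates are from the bounding-box lower-left.
Vertical leg: 20 × 80, A = 1 600 mm², y = 40 mm, Ī = 853 333 mm⁴.
Horizontal leg (remainder): 110 × 20, A = 2 200 mm², y = 10 mm, Ī = 73333.3 mm⁴.
Centroid: ȳ = ΣA·y / ΣA = 22.6316 mm.
Transfer each piece to the centroidal x-axis using Ī + A·d² with d = y − 22.6316:
  vertical leg: d = 17.3684 mm → contributes +1 335 993 mm⁴
  horizontal leg (remainder): d = -12.6316 mm → contributes +424 358 mm⁴
Total I = 1 760 351 mm⁴.
For the y-axis: x̄ = 47.6316 mm.
Repeating about the centroidal y-axis gives I_y = 6 185 351 mm⁴.

I_x ≈ 1.760 × 10⁶ mm⁴, I_y ≈ 6.185 × 10⁶ mm⁴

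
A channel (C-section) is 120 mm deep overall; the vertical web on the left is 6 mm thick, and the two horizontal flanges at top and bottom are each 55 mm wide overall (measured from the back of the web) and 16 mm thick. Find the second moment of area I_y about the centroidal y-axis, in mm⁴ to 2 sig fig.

I_y ≈ 6.9 × 10⁵ mm⁴

Split into non-overlapping primitives; take the origin at the lower-left of the bounding box.
Web: 6 × 120, A = 720 mm², x = 3 mm, Ī = 2 160 mm⁴.
Top flange (beyond web): 49 × 16, A = 784 mm², x = 30.5 mm, Ī = 156 865 mm⁴.
Bottom flange (beyond web): 49 × 16, A = 784 mm², x = 30.5 mm, Ī = 156 865 mm⁴.
Centroid: x̄ = ΣA·x / ΣA = 21.85 mm.
Transfer each piece to the centroidal y-axis using Ī + A·d² with d = x − 21.85:
  web: d = -18.85 mm → contributes +257 888 mm⁴
  top flange (beyond web): d = 8.654 mm → contributes +215 578 mm⁴
  bottom flange (beyond web): d = 8.654 mm → contributes +215 578 mm⁴
Total I = 689 045 mm⁴.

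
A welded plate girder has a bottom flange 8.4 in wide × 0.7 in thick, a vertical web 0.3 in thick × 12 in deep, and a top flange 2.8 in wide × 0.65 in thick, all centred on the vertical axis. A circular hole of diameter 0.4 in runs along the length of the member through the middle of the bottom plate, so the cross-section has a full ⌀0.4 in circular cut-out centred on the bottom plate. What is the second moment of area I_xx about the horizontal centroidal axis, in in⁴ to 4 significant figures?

I_xx ≈ 292.3 in⁴

Break the section into simple shapes (no overlaps), measuring from the bottom-left corner of the bounding box.
Bottom plate: 8.4 × 0.7, A = 5.88 in², y = 0.35 in, Ī = 0.2401 in⁴.
Web plate: 0.3 × 12, A = 3.6 in², y = 6.7 in, Ī = 43.2 in⁴.
Top plate: 2.8 × 0.65, A = 1.82 in², y = 13.025 in, Ī = 0.0640792 in⁴.
Hole (subtracted): ⌀0.4, A = 0.125664 in², y = 0.35 in, Ī = 0.00125664 in⁴.
Centroid: ȳ = ΣA·y / ΣA = 4.46018 in.
Transfer each piece to the horizontal centroidal axis using Ī + A·d² with d = y − 4.46018:
  bottom plate: d = -4.11018 in → contributes +99.5742 in⁴
  web plate: d = 2.23982 in → contributes +61.2605 in⁴
  top plate: d = 8.56482 in → contributes +133.572 in⁴
  hole: d = -4.11018 in → contributes −2.12416 in⁴
Total I = 292.283 in⁴.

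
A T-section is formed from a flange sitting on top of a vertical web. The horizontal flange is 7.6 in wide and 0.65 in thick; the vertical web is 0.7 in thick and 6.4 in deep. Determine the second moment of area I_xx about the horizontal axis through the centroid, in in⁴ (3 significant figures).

I_xx ≈ 44.7 in⁴

Break the section into simple shapes (no overlaps), measuring from the bottom-left corner of the bounding box.
Flange: 7.6 × 0.65, A = 4.94 in², y = 6.725 in, Ī = 0.17393 in⁴.
Web: 0.7 × 6.4, A = 4.48 in², y = 3.2 in, Ī = 15.292 in⁴.
Centroid: ȳ = ΣA·y / ΣA = 5.0486 in.
Transfer each piece to the horizontal axis through the centroid using Ī + A·d² with d = y − 5.0486:
  flange: d = 1.6764 in → contributes +14.057 in⁴
  web: d = -1.8486 in → contributes +30.601 in⁴
Total I = 44.658 in⁴.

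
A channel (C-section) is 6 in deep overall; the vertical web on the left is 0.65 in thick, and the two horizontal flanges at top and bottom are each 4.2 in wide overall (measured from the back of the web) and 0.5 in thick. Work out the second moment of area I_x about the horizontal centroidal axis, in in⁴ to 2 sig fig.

I_x ≈ 39 in⁴

Break the section into simple shapes (no overlaps), measuring from the bottom-left corner of the bounding box.
Web: 0.65 × 6, A = 3.9 in², y = 3 in, Ī = 11.7 in⁴.
Top flange (beyond web): 3.55 × 0.5, A = 1.775 in², y = 5.75 in, Ī = 0.03698 in⁴.
Bottom flange (beyond web): 3.55 × 0.5, A = 1.775 in², y = 0.25 in, Ī = 0.03698 in⁴.
By symmetry the centroid is at mid-height, ȳ = 3 in.
Transfer each piece to the horizontal centroidal axis using Ī + A·d² with d = y − 3:
  web: d = 0 in → contributes +11.7 in⁴
  top flange (beyond web): d = 2.75 in → contributes +13.46 in⁴
  bottom flange (beyond web): d = -2.75 in → contributes +13.46 in⁴
Total I = 38.62 in⁴.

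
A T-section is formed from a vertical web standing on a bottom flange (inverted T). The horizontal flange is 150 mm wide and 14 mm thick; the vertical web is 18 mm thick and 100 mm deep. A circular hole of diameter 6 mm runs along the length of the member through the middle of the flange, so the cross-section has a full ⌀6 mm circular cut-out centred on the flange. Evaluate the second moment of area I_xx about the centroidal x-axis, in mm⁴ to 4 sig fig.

I_xx ≈ 4.664 × 10⁶ mm⁴

Split into non-overlapping primitives; take the origin at the lower-left of the bounding box.
Flange: 150 × 14, A = 2 100 mm², y = 7 mm, Ī = 34 300 mm⁴.
Web: 18 × 100, A = 1 800 mm², y = 64 mm, Ī = 1 500 000 mm⁴.
Hole (subtracted): ⌀6, A = 28.2743 mm², y = 7 mm, Ī = 63.6173 mm⁴.
Centroid: ȳ = ΣA·y / ΣA = 33.4998 mm.
Transfer each piece to the centroidal x-axis using Ī + A·d² with d = y − 33.4998:
  flange: d = -26.4998 mm → contributes +1 509 004 mm⁴
  web: d = 30.5002 mm → contributes +3 174 471 mm⁴
  hole: d = -26.4998 mm → contributes −19 919 mm⁴
Total I = 4 663 556 mm⁴.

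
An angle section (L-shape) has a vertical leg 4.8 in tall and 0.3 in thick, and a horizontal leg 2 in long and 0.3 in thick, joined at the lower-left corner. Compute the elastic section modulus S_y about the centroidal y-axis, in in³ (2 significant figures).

Decompose the section into non-overlapping parts with the origin at the bottom-left of its bounding rectangle.
Vertical leg: 0.3 × 4.8, A = 1.44 in², x = 0.15 in, Ī = 0.0108 in⁴.
Horizontal leg (remainder): 1.7 × 0.3, A = 0.51 in², x = 1.15 in, Ī = 0.1228 in⁴.
Centroid: x̄ = ΣA·x / ΣA = 0.4115 in.
Transfer each piece to the centroidal y-axis using Ī + A·d² with d = x − 0.4115:
  vertical leg: d = -0.2615 in → contributes +0.1093 in⁴
  horizontal leg (remainder): d = 0.7385 in → contributes +0.4009 in⁴
Total I = 0.5102 in⁴.
Extreme fibre distance c = 1.588 in; S = I/c = 0.3212 in³.

S_y ≈ 0.32 in³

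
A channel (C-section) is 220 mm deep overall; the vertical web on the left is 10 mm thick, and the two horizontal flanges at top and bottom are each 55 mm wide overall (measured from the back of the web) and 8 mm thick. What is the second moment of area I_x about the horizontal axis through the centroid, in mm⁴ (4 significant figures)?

I_x ≈ 1.697 × 10⁷ mm⁴

Decompose the section into non-overlapping parts with the origin at the bottom-left of its bounding rectangle.
Web: 10 × 220, A = 2 200 mm², y = 110 mm, Ī = 8 873 333 mm⁴.
Top flange (beyond web): 45 × 8, A = 360 mm², y = 216 mm, Ī = 1 920 mm⁴.
Bottom flange (beyond web): 45 × 8, A = 360 mm², y = 4 mm, Ī = 1 920 mm⁴.
By symmetry the centroid is at mid-height, ȳ = 110 mm.
Transfer each piece to the horizontal axis through the centroid using Ī + A·d² with d = y − 110:
  web: d = 0 mm → contributes +8 873 333 mm⁴
  top flange (beyond web): d = 106 mm → contributes +4 046 880 mm⁴
  bottom flange (beyond web): d = -106 mm → contributes +4 046 880 mm⁴
Total I = 16 967 093 mm⁴.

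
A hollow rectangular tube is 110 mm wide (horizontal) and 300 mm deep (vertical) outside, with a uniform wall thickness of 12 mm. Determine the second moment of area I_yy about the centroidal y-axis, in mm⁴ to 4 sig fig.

Treat the section as a set of non-overlapping primitives; coordinates are from the bounding-box lower-left.
Outer rectangle: 110 × 300, A = 33 000 mm², x = 55 mm, Ī = 33 275 000 mm⁴.
Inner void (subtracted): 86 × 276, A = 23 736 mm², x = 55 mm, Ī = 14 629 288 mm⁴.
By symmetry the centroid is at mid-width, x̄ = 55 mm.
All pieces are centred on the centroidal y-axis, so I = ΣĪ (holes subtracted) = 18 645 712 mm⁴.

I_yy ≈ 1.865 × 10⁷ mm⁴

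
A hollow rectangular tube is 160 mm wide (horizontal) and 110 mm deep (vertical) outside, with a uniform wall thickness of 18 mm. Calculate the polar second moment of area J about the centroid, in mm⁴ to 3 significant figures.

J ≈ 3.93 × 10⁷ mm⁴

Split into non-overlapping primitives; take the origin at the lower-left of the bounding box.
Outer rectangle: 160 × 110, A = 17 600 mm², y = 55 mm, Ī = 17 746 667 mm⁴.
Inner void (subtracted): 124 × 74, A = 9 176 mm², y = 55 mm, Ī = 4 187 315 mm⁴.
By symmetry the centroid is at mid-height, ȳ = 55 mm.
All pieces are centred on the centroidal x-axis, so I = ΣĪ (holes subtracted) = 13 559 352 mm⁴.
Repeating about the centroidal y-axis gives I_y = 25 789 152 mm⁴.
Polar second moment: J = I_x + I_y = 39 348 504 mm⁴.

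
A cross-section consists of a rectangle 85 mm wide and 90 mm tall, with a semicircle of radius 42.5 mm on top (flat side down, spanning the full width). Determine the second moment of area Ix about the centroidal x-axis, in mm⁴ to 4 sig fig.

Ix ≈ 1.375 × 10⁷ mm⁴

Decompose the section into non-overlapping parts with the origin at the bottom-left of its bounding rectangle.
Rectangular body: 85 × 90, A = 7 650 mm², y = 45 mm, Ī = 5 163 750 mm⁴.
Semicircular cap: semicircle r = 42.5, A = 2837.25 mm², y = 108.038 mm, Ī = 358 086 mm⁴.
Centroid: ȳ = ΣA·y / ΣA = 62.0544 mm.
Transfer each piece to the centroidal x-axis using Ī + A·d² with d = y − 62.0544:
  rectangular body: d = -17.0544 mm → contributes +7 388 762 mm⁴
  semicircular cap: d = 45.9832 mm → contributes +6 357 324 mm⁴
Total I = 13 746 086 mm⁴.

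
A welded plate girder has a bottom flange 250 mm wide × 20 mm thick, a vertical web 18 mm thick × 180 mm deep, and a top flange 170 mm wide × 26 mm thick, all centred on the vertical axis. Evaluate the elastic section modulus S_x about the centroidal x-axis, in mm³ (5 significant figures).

Split into non-overlapping primitives; take the origin at the lower-left of the bounding box.
Bottom plate: 250 × 20, A = 5 000 mm², y = 10 mm, Ī = 166666.7 mm⁴.
Web plate: 18 × 180, A = 3 240 mm², y = 110 mm, Ī = 8 748 000 mm⁴.
Top plate: 170 × 26, A = 4 420 mm², y = 213 mm, Ī = 248993.3 mm⁴.
Centroid: ȳ = ΣA·y / ΣA = 106.466 mm.
Transfer each piece to the centroidal x-axis using Ī + A·d² with d = y − 106.466:
  bottom plate: d = -96.46603 mm → contributes +46 695 146 mm⁴
  web plate: d = 3.533965 mm → contributes +8 788 464 mm⁴
  top plate: d = 106.534 mm → contributes +50 413 720 mm⁴
Total I = 105 897 330 mm⁴.
Extreme fibre distance c = 119.534 mm; S = I/c = 885918.3 mm³.

S_x ≈ 8.8592 × 10⁵ mm³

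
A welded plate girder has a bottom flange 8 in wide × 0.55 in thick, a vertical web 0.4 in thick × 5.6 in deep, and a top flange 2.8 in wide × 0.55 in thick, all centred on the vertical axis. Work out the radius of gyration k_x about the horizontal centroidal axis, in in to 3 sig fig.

Treat the section as a set of non-overlapping primitives; coordinates are from the bounding-box lower-left.
Bottom plate: 8 × 0.55, A = 4.4 in², y = 0.275 in, Ī = 0.11092 in⁴.
Web plate: 0.4 × 5.6, A = 2.24 in², y = 3.35 in, Ī = 5.8539 in⁴.
Top plate: 2.8 × 0.55, A = 1.54 in², y = 6.425 in, Ī = 0.038821 in⁴.
Centroid: ȳ = ΣA·y / ΣA = 2.2749 in.
Transfer each piece to the horizontal centroidal axis using Ī + A·d² with d = y − 2.2749:
  bottom plate: d = -1.9999 in → contributes +17.709 in⁴
  web plate: d = 1.0751 in → contributes +8.4431 in⁴
  top plate: d = 4.1501 in → contributes +26.563 in⁴
Total I = 52.715 in⁴.
Radius of gyration: k = √(I/A) = √(52.715 / 8.18) = 2.5386 in.

k_x ≈ 2.54 in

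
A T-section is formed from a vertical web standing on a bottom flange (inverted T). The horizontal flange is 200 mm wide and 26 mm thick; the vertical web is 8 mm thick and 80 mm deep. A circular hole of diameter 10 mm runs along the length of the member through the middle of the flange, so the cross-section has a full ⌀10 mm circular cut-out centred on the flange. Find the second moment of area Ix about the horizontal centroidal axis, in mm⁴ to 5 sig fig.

Decompose the section into non-overlapping parts with the origin at the bottom-left of its bounding rectangle.
Flange: 200 × 26, A = 5 200 mm², y = 13 mm, Ī = 292933.3 mm⁴.
Web: 8 × 80, A = 640 mm², y = 66 mm, Ī = 341333.3 mm⁴.
Hole (subtracted): ⌀10, A = 78.53982 mm², y = 13 mm, Ī = 490.8739 mm⁴.
Centroid: ȳ = ΣA·y / ΣA = 18.8874 mm.
Transfer each piece to the horizontal centroidal axis using Ī + A·d² with d = y − 18.8874:
  flange: d = -5.887396 mm → contributes +473172.8 mm⁴
  web: d = 47.1126 mm → contributes +1 761 876 mm⁴
  hole: d = -5.887396 mm → contributes −3213.177 mm⁴
Total I = 2 231 835 mm⁴.

Ix ≈ 2.2318 × 10⁶ mm⁴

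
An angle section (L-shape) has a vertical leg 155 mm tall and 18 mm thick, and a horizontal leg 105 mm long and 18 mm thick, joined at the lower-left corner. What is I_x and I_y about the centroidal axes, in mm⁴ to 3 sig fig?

Break the section into simple shapes (no overlaps), measuring from the bottom-left corner of the bounding box.
Vertical leg: 18 × 155, A = 2 790 mm², y = 77.5 mm, Ī = 5 585 813 mm⁴.
Horizontal leg (remainder): 87 × 18, A = 1 566 mm², y = 9 mm, Ī = 42 282 mm⁴.
Centroid: ȳ = ΣA·y / ΣA = 52.874 mm.
Transfer each piece to the centroidal x-axis using Ī + A·d² with d = y − 52.874:
  vertical leg: d = 24.626 mm → contributes +7 277 784 mm⁴
  horizontal leg (remainder): d = -43.874 mm → contributes +3 056 715 mm⁴
Total I = 10 334 499 mm⁴.
For the y-axis: x̄ = 27.874 mm.
Repeating about the centroidal y-axis gives I_y = 3 827 649 mm⁴.

I_x ≈ 1.03 × 10⁷ mm⁴, I_y ≈ 3.83 × 10⁶ mm⁴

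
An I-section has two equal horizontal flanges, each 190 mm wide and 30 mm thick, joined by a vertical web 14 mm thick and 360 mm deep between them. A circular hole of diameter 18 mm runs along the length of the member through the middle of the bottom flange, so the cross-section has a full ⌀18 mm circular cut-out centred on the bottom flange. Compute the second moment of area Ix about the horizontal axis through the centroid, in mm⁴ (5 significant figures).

Ix ≈ 4.7894 × 10⁸ mm⁴

Decompose the section into non-overlapping parts with the origin at the bottom-left of its bounding rectangle.
Bottom flange: 190 × 30, A = 5 700 mm², y = 15 mm, Ī = 427 500 mm⁴.
Web: 14 × 360, A = 5 040 mm², y = 210 mm, Ī = 54 432 000 mm⁴.
Top flange: 190 × 30, A = 5 700 mm², y = 405 mm, Ī = 427 500 mm⁴.
Hole (subtracted): ⌀18, A = 254.469 mm², y = 15 mm, Ī = 5152.997 mm⁴.
Centroid: ȳ = ΣA·y / ΣA = 213.0658 mm.
Transfer each piece to the horizontal axis through the centroid using Ī + A·d² with d = y − 213.0658:
  bottom flange: d = -198.0658 mm → contributes +224 038 828 mm⁴
  web: d = -3.065791 mm → contributes +54 479 371 mm⁴
  top flange: d = 191.9342 mm → contributes +210 408 321 mm⁴
  hole: d = -198.0658 mm → contributes −9 987 987 mm⁴
Total I = 478 938 534 mm⁴.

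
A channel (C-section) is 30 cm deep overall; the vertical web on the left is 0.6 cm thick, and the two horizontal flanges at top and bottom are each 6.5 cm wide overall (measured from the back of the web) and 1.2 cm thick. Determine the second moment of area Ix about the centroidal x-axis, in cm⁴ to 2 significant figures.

Ix ≈ 4300 cm⁴

Break the section into simple shapes (no overlaps), measuring from the bottom-left corner of the bounding box.
Web: 0.6 × 30, A = 18 cm², y = 15 cm, Ī = 1 350 cm⁴.
Top flange (beyond web): 5.9 × 1.2, A = 7.08 cm², y = 29.4 cm, Ī = 0.8496 cm⁴.
Bottom flange (beyond web): 5.9 × 1.2, A = 7.08 cm², y = 0.6 cm, Ī = 0.8496 cm⁴.
By symmetry the centroid is at mid-height, ȳ = 15 cm.
Transfer each piece to the centroidal x-axis using Ī + A·d² with d = y − 15:
  web: d = 0 cm → contributes +1 350 cm⁴
  top flange (beyond web): d = 14.4 cm → contributes +1 469 cm⁴
  bottom flange (beyond web): d = -14.4 cm → contributes +1 469 cm⁴
Total I = 4 288 cm⁴.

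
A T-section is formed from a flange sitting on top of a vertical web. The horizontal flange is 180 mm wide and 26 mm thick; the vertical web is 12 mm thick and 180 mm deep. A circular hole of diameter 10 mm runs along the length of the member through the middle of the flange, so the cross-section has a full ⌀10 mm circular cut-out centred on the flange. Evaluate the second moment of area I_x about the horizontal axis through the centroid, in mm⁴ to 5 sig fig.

Split into non-overlapping primitives; take the origin at the lower-left of the bounding box.
Flange: 180 × 26, A = 4 680 mm², y = 193 mm, Ī = 263 640 mm⁴.
Web: 12 × 180, A = 2 160 mm², y = 90 mm, Ī = 5 832 000 mm⁴.
Hole (subtracted): ⌀10, A = 78.53982 mm², y = 193 mm, Ī = 490.8739 mm⁴.
Centroid: ȳ = ΣA·y / ΣA = 160.0959 mm.
Transfer each piece to the horizontal axis through the centroid using Ī + A·d² with d = y − 160.0959:
  flange: d = 32.90414 mm → contributes +5 330 592 mm⁴
  web: d = -70.09586 mm → contributes +16 445 009 mm⁴
  hole: d = 32.90414 mm → contributes −85524.53 mm⁴
Total I = 21 690 077 mm⁴.

I_x ≈ 2.1690 × 10⁷ mm⁴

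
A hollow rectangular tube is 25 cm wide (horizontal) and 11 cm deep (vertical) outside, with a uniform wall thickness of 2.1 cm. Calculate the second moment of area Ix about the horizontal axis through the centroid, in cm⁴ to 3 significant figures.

Treat the section as a set of non-overlapping primitives; coordinates are from the bounding-box lower-left.
Outer rectangle: 25 × 11, A = 275 cm², y = 5.5 cm, Ī = 2772.9 cm⁴.
Inner void (subtracted): 20.8 × 6.8, A = 141.44 cm², y = 5.5 cm, Ī = 545.02 cm⁴.
By symmetry the centroid is at mid-height, ȳ = 5.5 cm.
All pieces are centred on the horizontal axis through the centroid, so I = ΣĪ (holes subtracted) = 2227.9 cm⁴.

Ix ≈ 2230 cm⁴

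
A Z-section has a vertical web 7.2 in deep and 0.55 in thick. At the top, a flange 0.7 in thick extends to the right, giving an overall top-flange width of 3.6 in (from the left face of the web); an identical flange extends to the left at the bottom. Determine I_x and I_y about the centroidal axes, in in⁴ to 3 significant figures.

Treat the section as a set of non-overlapping primitives; coordinates are from the bounding-box lower-left.
Web: 0.55 × 7.2, A = 3.96 in², y = 3.6 in, Ī = 17.107 in⁴.
Top flange (beyond web): 3.05 × 0.7, A = 2.135 in², y = 6.85 in, Ī = 0.087179 in⁴.
Bottom flange (beyond web): 3.05 × 0.7, A = 2.135 in², y = 0.35 in, Ī = 0.087179 in⁴.
Centroid: ȳ = ΣA·y / ΣA = 3.6 in.
Transfer each piece to the centroidal x-axis using Ī + A·d² with d = y − 3.6:
  web: d = 0 in → contributes +17.107 in⁴
  top flange (beyond web): d = 3.25 in → contributes +22.638 in⁴
  bottom flange (beyond web): d = -3.25 in → contributes +22.638 in⁴
Total I = 62.383 in⁴.
For the y-axis: x̄ = 3.325 in.
Repeating about the centroidal y-axis gives I_y = 17.245 in⁴.

I_x ≈ 62.4 in⁴, I_y ≈ 17.2 in⁴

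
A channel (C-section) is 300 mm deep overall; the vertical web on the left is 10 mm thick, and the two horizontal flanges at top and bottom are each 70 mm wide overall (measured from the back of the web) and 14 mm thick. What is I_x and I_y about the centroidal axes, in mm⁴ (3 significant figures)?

I_x ≈ 5.69 × 10⁷ mm⁴, I_y ≈ 1.85 × 10⁶ mm⁴

Split into non-overlapping primitives; take the origin at the lower-left of the bounding box.
Web: 10 × 300, A = 3 000 mm², y = 150 mm, Ī = 22 500 000 mm⁴.
Top flange (beyond web): 60 × 14, A = 840 mm², y = 293 mm, Ī = 13 720 mm⁴.
Bottom flange (beyond web): 60 × 14, A = 840 mm², y = 7 mm, Ī = 13 720 mm⁴.
By symmetry the centroid is at mid-height, ȳ = 150 mm.
Transfer each piece to the centroidal x-axis using Ī + A·d² with d = y − 150:
  web: d = 0 mm → contributes +22 500 000 mm⁴
  top flange (beyond web): d = 143 mm → contributes +17 190 880 mm⁴
  bottom flange (beyond web): d = -143 mm → contributes +17 190 880 mm⁴
Total I = 56 881 760 mm⁴.
For the y-axis: x̄ = 17.564 mm.
Repeating about the centroidal y-axis gives I_y = 1 848 231 mm⁴.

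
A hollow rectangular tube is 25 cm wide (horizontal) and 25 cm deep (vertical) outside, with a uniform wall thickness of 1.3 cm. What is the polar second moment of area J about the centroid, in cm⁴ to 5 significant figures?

J ≈ 2.3144 × 10⁴ cm⁴

Split into non-overlapping primitives; take the origin at the lower-left of the bounding box.
Outer rectangle: 25 × 25, A = 625 cm², y = 12.5 cm, Ī = 32552.08 cm⁴.
Inner void (subtracted): 22.4 × 22.4, A = 501.76 cm², y = 12.5 cm, Ī = 20980.26 cm⁴.
By symmetry the centroid is at mid-height, ȳ = 12.5 cm.
All pieces are centred on the centroidal x-axis, so I = ΣĪ (holes subtracted) = 11571.83 cm⁴.
Repeating about the centroidal y-axis gives I_y = 11571.83 cm⁴.
Polar second moment: J = I_x + I_y = 23143.65 cm⁴.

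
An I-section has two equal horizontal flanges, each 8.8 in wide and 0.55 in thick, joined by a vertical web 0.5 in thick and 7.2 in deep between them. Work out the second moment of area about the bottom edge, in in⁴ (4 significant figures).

Decompose the section into non-overlapping parts with the origin at the bottom-left of its bounding rectangle.
Bottom flange: 8.8 × 0.55, A = 4.84 in², y = 0.275 in, Ī = 0.122008 in⁴.
Web: 0.5 × 7.2, A = 3.6 in², y = 4.15 in, Ī = 15.552 in⁴.
Top flange: 8.8 × 0.55, A = 4.84 in², y = 8.025 in, Ī = 0.122008 in⁴.
Transfer each piece to a horizontal axis along the bottom face using Ī + A·d² with d = y − 0:
  bottom flange: d = 0.275 in → contributes +0.488033 in⁴
  web: d = 4.15 in → contributes +77.553 in⁴
  top flange: d = 8.025 in → contributes +311.821 in⁴
Total I = 389.862 in⁴.

I_base ≈ 389.9 in⁴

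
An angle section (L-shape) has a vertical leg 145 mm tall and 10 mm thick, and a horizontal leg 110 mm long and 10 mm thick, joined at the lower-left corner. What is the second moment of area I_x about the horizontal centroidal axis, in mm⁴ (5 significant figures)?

I_x ≈ 5.2454 × 10⁶ mm⁴

Treat the section as a set of non-overlapping primitives; coordinates are from the bounding-box lower-left.
Vertical leg: 10 × 145, A = 1 450 mm², y = 72.5 mm, Ī = 2 540 521 mm⁴.
Horizontal leg (remainder): 100 × 10, A = 1 000 mm², y = 5 mm, Ī = 8333.333 mm⁴.
Centroid: ȳ = ΣA·y / ΣA = 44.94898 mm.
Transfer each piece to the horizontal centroidal axis using Ī + A·d² with d = y − 44.94898:
  vertical leg: d = 27.55102 mm → contributes +3 641 156 mm⁴
  horizontal leg (remainder): d = -39.94898 mm → contributes +1 604 254 mm⁴
Total I = 5 245 410 mm⁴.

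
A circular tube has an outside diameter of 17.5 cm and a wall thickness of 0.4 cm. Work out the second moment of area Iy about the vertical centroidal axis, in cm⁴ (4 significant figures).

Decompose the section into non-overlapping parts with the origin at the bottom-left of its bounding rectangle.
Outer circle: ⌀17.5, A = 240.528 cm², x = 8.75 cm, Ī = 4603.86 cm⁴.
Bore (subtracted): ⌀16.7, A = 219.04 cm², x = 8.75 cm, Ī = 3 818 cm⁴.
By symmetry the centroid is at mid-width, x̄ = 8.75 cm.
All pieces are centred on the vertical centroidal axis, so I = ΣĪ (holes subtracted) = 785.861 cm⁴.

Iy ≈ 785.9 cm⁴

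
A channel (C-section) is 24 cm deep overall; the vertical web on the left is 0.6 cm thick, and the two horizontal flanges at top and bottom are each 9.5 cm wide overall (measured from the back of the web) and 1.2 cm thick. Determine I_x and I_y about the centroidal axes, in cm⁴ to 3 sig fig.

I_x ≈ 3470 cm⁴, I_y ≈ 335 cm⁴

Split into non-overlapping primitives; take the origin at the lower-left of the bounding box.
Web: 0.6 × 24, A = 14.4 cm², y = 12 cm, Ī = 691.2 cm⁴.
Top flange (beyond web): 8.9 × 1.2, A = 10.68 cm², y = 23.4 cm, Ī = 1.2816 cm⁴.
Bottom flange (beyond web): 8.9 × 1.2, A = 10.68 cm², y = 0.6 cm, Ī = 1.2816 cm⁴.
By symmetry the centroid is at mid-height, ȳ = 12 cm.
Transfer each piece to the centroidal x-axis using Ī + A·d² with d = y − 12:
  web: d = 0 cm → contributes +691.2 cm⁴
  top flange (beyond web): d = 11.4 cm → contributes +1389.3 cm⁴
  bottom flange (beyond web): d = -11.4 cm → contributes +1389.3 cm⁴
Total I = 3469.7 cm⁴.
For the y-axis: x̄ = 3.1372 cm.
Repeating about the centroidal y-axis gives I_y = 335.49 cm⁴.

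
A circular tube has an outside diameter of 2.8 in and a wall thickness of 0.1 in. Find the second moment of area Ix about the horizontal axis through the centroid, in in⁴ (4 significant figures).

Ix ≈ 0.7740 in⁴

Decompose the section into non-overlapping parts with the origin at the bottom-left of its bounding rectangle.
Outer circle: ⌀2.8, A = 6.15752 in², y = 1.4 in, Ī = 3.01719 in⁴.
Bore (subtracted): ⌀2.6, A = 5.30929 in², y = 1.4 in, Ī = 2.24318 in⁴.
By symmetry the centroid is at mid-height, ȳ = 1.4 in.
All pieces are centred on the horizontal axis through the centroid, so I = ΣĪ (holes subtracted) = 0.77401 in⁴.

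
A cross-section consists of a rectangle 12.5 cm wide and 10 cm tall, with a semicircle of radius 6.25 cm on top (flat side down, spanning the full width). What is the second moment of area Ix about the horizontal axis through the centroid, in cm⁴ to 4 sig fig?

Ix ≈ 3619 cm⁴

Split into non-overlapping primitives; take the origin at the lower-left of the bounding box.
Rectangular body: 12.5 × 10, A = 125 cm², y = 5 cm, Ī = 1041.67 cm⁴.
Semicircular cap: semicircle r = 6.25, A = 61.3592 cm², y = 12.6526 cm, Ī = 167.476 cm⁴.
Centroid: ȳ = ΣA·y / ΣA = 7.51963 cm.
Transfer each piece to the horizontal axis through the centroid using Ī + A·d² with d = y − 7.51963:
  rectangular body: d = -2.51963 cm → contributes +1835.23 cm⁴
  semicircular cap: d = 5.13295 cm → contributes +1784.12 cm⁴
Total I = 3619.35 cm⁴.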